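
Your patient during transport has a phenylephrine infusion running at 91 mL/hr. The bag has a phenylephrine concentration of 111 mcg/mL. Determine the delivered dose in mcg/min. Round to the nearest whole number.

Drug rate = 91 mL/hr × 111 mcg/mL = 10101 mcg/hr
10101 mcg/hr ÷ 60 min/hr = 168.35 mcg/min

168 mcg/min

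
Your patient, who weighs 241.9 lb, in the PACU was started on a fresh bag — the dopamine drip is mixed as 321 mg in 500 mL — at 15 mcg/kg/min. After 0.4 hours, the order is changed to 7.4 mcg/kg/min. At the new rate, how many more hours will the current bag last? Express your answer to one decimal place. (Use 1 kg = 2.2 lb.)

5.8 hours

Initial rate:
Weight = 241.9 lb ÷ 2.2 lb/kg = 109.9545 kg
Dose = 15 mcg/kg/min × 109.9545 kg = 1649.318 mcg/min
1649.318 mcg/min × 60 min/hr = 98959.09 mcg/hr
Concentration = 321 mg ÷ 500 mL = 0.642 mg/mL = 642 mcg/mL
Rate = 98959.09 mcg/hr ÷ 642 mcg/mL = 154.1419 mL/hr
Volume infused so far = 154.1419 mL/hr × 0.4 hr = 61.65675 mL
Volume remaining = 500 − 61.65675 = 438.3432 mL
New rate:
Dose = 7.4 mcg/kg/min × 109.9545 kg = 813.6636 mcg/min
813.6636 mcg/min × 60 min/hr = 48819.82 mcg/hr
Rate = 48819.82 mcg/hr ÷ 642 mcg/mL = 76.04333 mL/hr
Time remaining = 438.3432 mL ÷ 76.04333 mL/hr = 5.764388 hr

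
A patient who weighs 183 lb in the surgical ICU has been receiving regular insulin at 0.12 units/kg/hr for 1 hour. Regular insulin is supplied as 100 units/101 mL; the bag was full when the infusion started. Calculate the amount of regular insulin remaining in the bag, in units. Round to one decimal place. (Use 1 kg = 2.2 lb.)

Weight = 183 lb ÷ 2.2 lb/kg = 83.18182 kg
Dose = 0.12 units/kg/hr × 83.18182 kg = 9.981818 units/hr
Concentration = 100 units ÷ 101 mL = 0.990099 units/mL
Rate = 9.981818 units/hr ÷ 0.990099 units/mL = 10.08164 mL/hr
Volume infused = 10.08164 mL/hr × 1 hr = 10.08164 mL
Volume remaining = 101 − 10.08164 = 90.91836 mL
Drug remaining = 90.91836 mL × 0.990099 units/mL = 90.01818 units

90.0 units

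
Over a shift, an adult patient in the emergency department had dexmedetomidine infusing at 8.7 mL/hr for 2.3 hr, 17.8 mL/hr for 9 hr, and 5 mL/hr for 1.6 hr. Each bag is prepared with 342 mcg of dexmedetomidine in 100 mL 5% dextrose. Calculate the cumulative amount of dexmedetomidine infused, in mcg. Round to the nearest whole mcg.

Concentration = 342 mcg ÷ 100 mL = 3.42 mcg/mL
Stage 1: 8.7 mL/hr × 2.3 hr = 20.01 mL → 20.01 mL × 3.42 mcg/mL = 68.4342 mcg
Stage 2: 17.8 mL/hr × 9 hr = 160.2 mL → 160.2 mL × 3.42 mcg/mL = 547.884 mcg
Stage 3: 5 mL/hr × 1.6 hr = 8 mL → 8 mL × 3.42 mcg/mL = 27.36 mcg
Total = 68.4342 + 547.884 + 27.36 = 643.6782 mcg

644 mcg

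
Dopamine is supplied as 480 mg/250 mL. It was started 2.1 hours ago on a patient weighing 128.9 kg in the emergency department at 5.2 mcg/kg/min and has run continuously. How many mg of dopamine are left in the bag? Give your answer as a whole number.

396 mg

Dose = 5.2 mcg/kg/min × 128.9 kg = 670.28 mcg/min
670.28 mcg/min × 60 min/hr = 40216.8 mcg/hr
Concentration = 480 mg ÷ 250 mL = 1.92 mg/mL = 1920 mcg/mL
Rate = 40216.8 mcg/hr ÷ 1920 mcg/mL = 20.94625 mL/hr
Volume infused = 20.94625 mL/hr × 2.1 hr = 43.98713 mL
Volume remaining = 250 − 43.98713 = 206.0129 mL
Drug remaining = 206.0129 mL × 1920 mcg/mL = 395544.7 mcg = 395.5447 mg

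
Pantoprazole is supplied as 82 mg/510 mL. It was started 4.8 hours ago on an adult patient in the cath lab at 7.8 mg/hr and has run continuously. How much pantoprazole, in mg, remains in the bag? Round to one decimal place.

44.6 mg

Concentration = 82 mg ÷ 510 mL = 0.1607843 mg/mL
Rate = 7.8 mg/hr ÷ 0.1607843 mg/mL = 48.5122 mL/hr
Volume infused = 48.5122 mL/hr × 4.8 hr = 232.8585 mL
Volume remaining = 510 − 232.8585 = 277.1415 mL
Drug remaining = 277.1415 mL × 0.1607843 mg/mL = 44.56 mg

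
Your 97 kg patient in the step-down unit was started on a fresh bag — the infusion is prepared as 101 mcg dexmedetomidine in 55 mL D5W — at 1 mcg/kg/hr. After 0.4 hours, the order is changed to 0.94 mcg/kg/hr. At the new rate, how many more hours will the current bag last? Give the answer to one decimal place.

Initial rate:
Dose = 1 mcg/kg/hr × 97 kg = 97 mcg/hr
Concentration = 101 mcg ÷ 55 mL = 1.836364 mcg/mL
Rate = 97 mcg/hr ÷ 1.836364 mcg/mL = 52.82178 mL/hr
Volume infused so far = 52.82178 mL/hr × 0.4 hr = 21.12871 mL
Volume remaining = 55 − 21.12871 = 33.87129 mL
New rate:
Dose = 0.94 mcg/kg/hr × 97 kg = 91.18 mcg/hr
Rate = 91.18 mcg/hr ÷ 1.836364 mcg/mL = 49.65248 mL/hr
Time remaining = 33.87129 mL ÷ 49.65248 mL/hr = 0.6821671 hr

0.7 hours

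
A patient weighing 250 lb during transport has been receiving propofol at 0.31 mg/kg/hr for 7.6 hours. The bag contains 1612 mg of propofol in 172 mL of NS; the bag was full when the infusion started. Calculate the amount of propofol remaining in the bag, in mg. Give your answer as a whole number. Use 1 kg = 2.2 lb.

Weight = 250 lb ÷ 2.2 lb/kg = 113.6364 kg
Dose = 0.31 mg/kg/hr × 113.6364 kg = 35.22727 mg/hr
Concentration = 1612 mg ÷ 172 mL = 9.372093 mg/mL
Rate = 35.22727 mg/hr ÷ 9.372093 mg/mL = 3.758741 mL/hr
Volume infused = 3.758741 mL/hr × 7.6 hr = 28.56643 mL
Volume remaining = 172 − 28.56643 = 143.4336 mL
Drug remaining = 143.4336 mL × 9.372093 mg/mL = 1344.273 mg

1344 mg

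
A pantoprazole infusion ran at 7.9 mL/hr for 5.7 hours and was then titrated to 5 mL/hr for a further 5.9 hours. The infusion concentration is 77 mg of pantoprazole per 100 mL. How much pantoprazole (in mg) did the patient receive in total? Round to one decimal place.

Concentration = 77 mg ÷ 100 mL = 0.77 mg/mL
Stage 1: 7.9 mL/hr × 5.7 hr = 45.03 mL → 45.03 mL × 0.77 mg/mL = 34.6731 mg
Stage 2: 5 mL/hr × 5.9 hr = 29.5 mL → 29.5 mL × 0.77 mg/mL = 22.715 mg
Total = 34.6731 + 22.715 = 57.3881 mg

57.4 mg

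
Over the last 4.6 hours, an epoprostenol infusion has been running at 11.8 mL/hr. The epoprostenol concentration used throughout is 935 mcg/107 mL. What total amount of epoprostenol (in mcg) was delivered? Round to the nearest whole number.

Concentration = 935 mcg ÷ 107 mL = 8.738318 mcg/mL = 8738.318 ng/mL
Drug rate = 11.8 mL/hr × 8738.318 ng/mL = 103112.1 ng/hr
Total = 103112.1 ng/hr × 4.6 hr = 474315.9 ng = 474.3159 mcg

474 mcg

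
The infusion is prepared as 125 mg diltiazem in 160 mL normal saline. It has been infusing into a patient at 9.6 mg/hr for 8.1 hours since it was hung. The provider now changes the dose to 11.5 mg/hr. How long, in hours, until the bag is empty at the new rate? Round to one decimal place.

4.1 hours

Initial rate:
Concentration = 125 mg ÷ 160 mL = 0.78125 mg/mL
Rate = 9.6 mg/hr ÷ 0.78125 mg/mL = 12.288 mL/hr
Volume infused so far = 12.288 mL/hr × 8.1 hr = 99.5328 mL
Volume remaining = 160 − 99.5328 = 60.4672 mL
New rate:
Rate = 11.5 mg/hr ÷ 0.78125 mg/mL = 14.72 mL/hr
Time remaining = 60.4672 mL ÷ 14.72 mL/hr = 4.107826 hr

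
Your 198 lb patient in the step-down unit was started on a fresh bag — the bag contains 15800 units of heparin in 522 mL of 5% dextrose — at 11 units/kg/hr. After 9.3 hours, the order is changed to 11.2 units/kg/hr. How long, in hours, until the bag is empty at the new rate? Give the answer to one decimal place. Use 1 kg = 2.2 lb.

6.5 hours

Initial rate:
Weight = 198 lb ÷ 2.2 lb/kg = 90 kg
Dose = 11 units/kg/hr × 90 kg = 990 units/hr
Concentration = 15800 units ÷ 522 mL = 30.2682 units/mL
Rate = 990 units/hr ÷ 30.2682 units/mL = 32.70759 mL/hr
Volume infused so far = 32.70759 mL/hr × 9.3 hr = 304.1806 mL
Volume remaining = 522 − 304.1806 = 217.8194 mL
New rate:
Dose = 11.2 units/kg/hr × 90 kg = 1008 units/hr
Rate = 1008 units/hr ÷ 30.2682 units/mL = 33.30228 mL/hr
Time remaining = 217.8194 mL ÷ 33.30228 mL/hr = 6.540675 hr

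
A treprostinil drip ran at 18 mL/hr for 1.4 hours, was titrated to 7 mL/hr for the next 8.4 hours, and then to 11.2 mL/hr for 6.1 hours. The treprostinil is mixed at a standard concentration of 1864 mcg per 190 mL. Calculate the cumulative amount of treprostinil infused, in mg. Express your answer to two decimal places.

1.49 mg

Concentration = 1864 mcg ÷ 190 mL = 9.810526 mcg/mL
Stage 1: 18 mL/hr × 1.4 hr = 25.2 mL → 25.2 mL × 9.810526 mcg/mL = 247.2253 mcg
Stage 2: 7 mL/hr × 8.4 hr = 58.8 mL → 58.8 mL × 9.810526 mcg/mL = 576.8589 mcg
Stage 3: 11.2 mL/hr × 6.1 hr = 68.32 mL → 68.32 mL × 9.810526 mcg/mL = 670.2552 mcg
Total = 247.2253 + 576.8589 + 670.2552 = 1494.339 mcg = 1.494339 mg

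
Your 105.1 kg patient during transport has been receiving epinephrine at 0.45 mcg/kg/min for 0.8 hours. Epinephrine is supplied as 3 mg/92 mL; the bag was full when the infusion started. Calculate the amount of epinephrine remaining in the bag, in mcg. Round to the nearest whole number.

Dose = 0.45 mcg/kg/min × 105.1 kg = 47.295 mcg/min
47.295 mcg/min × 60 min/hr = 2837.7 mcg/hr
Concentration = 3 mg ÷ 92 mL = 0.0326087 mg/mL = 32.6087 mcg/mL
Rate = 2837.7 mcg/hr ÷ 32.6087 mcg/mL = 87.0228 mL/hr
Volume infused = 87.0228 mL/hr × 0.8 hr = 69.61824 mL
Volume remaining = 92 − 69.61824 = 22.38176 mL
Drug remaining = 22.38176 mL × 32.6087 mcg/mL = 729.84 mcg

730 mcg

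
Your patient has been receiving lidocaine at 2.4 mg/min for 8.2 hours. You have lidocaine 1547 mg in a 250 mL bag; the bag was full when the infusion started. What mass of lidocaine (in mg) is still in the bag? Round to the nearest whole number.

2.4 mg/min × 60 min/hr = 144 mg/hr
Concentration = 1547 mg ÷ 250 mL = 6.188 mg/mL
Rate = 144 mg/hr ÷ 6.188 mg/mL = 23.27085 mL/hr
Volume infused = 23.27085 mL/hr × 8.2 hr = 190.8209 mL
Volume remaining = 250 − 190.8209 = 59.17906 mL
Drug remaining = 59.17906 mL × 6.188 mg/mL = 366.2 mg

366 mg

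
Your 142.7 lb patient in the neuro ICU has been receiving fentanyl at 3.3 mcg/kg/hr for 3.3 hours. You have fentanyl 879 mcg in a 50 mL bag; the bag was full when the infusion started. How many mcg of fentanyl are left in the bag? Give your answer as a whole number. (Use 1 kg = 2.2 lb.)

173 mcg

Weight = 142.7 lb ÷ 2.2 lb/kg = 64.86364 kg
Dose = 3.3 mcg/kg/hr × 64.86364 kg = 214.05 mcg/hr
Concentration = 879 mcg ÷ 50 mL = 17.58 mcg/mL
Rate = 214.05 mcg/hr ÷ 17.58 mcg/mL = 12.17577 mL/hr
Volume infused = 12.17577 mL/hr × 3.3 hr = 40.18003 mL
Volume remaining = 50 − 40.18003 = 9.819966 mL
Drug remaining = 9.819966 mL × 17.58 mcg/mL = 172.635 mcg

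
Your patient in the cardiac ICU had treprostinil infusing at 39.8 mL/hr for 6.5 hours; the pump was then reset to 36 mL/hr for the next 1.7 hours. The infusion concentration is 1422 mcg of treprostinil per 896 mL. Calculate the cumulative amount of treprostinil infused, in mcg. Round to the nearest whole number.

Concentration = 1422 mcg ÷ 896 mL = 1.587054 mcg/mL
Stage 1: 39.8 mL/hr × 6.5 hr = 258.7 mL → 258.7 mL × 1.587054 mcg/mL = 410.5708 mcg
Stage 2: 36 mL/hr × 1.7 hr = 61.2 mL → 61.2 mL × 1.587054 mcg/mL = 97.12768 mcg
Total = 410.5708 + 97.12768 = 507.6984 mcg

508 mcg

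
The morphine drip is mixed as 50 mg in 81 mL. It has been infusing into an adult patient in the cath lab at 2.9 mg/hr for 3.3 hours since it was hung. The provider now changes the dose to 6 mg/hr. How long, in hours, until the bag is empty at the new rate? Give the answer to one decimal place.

6.7 hours

Initial rate:
Concentration = 50 mg ÷ 81 mL = 0.617284 mg/mL
Rate = 2.9 mg/hr ÷ 0.617284 mg/mL = 4.698 mL/hr
Volume infused so far = 4.698 mL/hr × 3.3 hr = 15.5034 mL
Volume remaining = 81 − 15.5034 = 65.4966 mL
New rate:
Rate = 6 mg/hr ÷ 0.617284 mg/mL = 9.72 mL/hr
Time remaining = 65.4966 mL ÷ 9.72 mL/hr = 6.738333 hr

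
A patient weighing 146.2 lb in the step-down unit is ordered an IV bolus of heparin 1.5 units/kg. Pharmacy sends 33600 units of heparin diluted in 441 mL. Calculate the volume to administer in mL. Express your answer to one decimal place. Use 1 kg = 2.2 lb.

1.3 mL

Weight = 146.2 lb ÷ 2.2 lb/kg = 66.45455 kg
Dose = 1.5 units/kg × 66.45455 kg = 99.68182 units
Concentration = 33600 units ÷ 441 mL = 76.19048 units/mL
Volume = 99.68182 units ÷ 76.19048 units/mL = 1.308324 mL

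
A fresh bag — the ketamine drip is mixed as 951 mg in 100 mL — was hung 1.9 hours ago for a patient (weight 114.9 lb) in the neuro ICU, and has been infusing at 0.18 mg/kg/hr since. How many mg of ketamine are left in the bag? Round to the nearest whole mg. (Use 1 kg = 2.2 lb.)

933 mg

Weight = 114.9 lb ÷ 2.2 lb/kg = 52.22727 kg
Dose = 0.18 mg/kg/hr × 52.22727 kg = 9.400909 mg/hr
Concentration = 951 mg ÷ 100 mL = 9.51 mg/mL
Rate = 9.400909 mg/hr ÷ 9.51 mg/mL = 0.9885288 mL/hr
Volume infused = 0.9885288 mL/hr × 1.9 hr = 1.878205 mL
Volume remaining = 100 − 1.878205 = 98.1218 mL
Drug remaining = 98.1218 mL × 9.51 mg/mL = 933.1383 mg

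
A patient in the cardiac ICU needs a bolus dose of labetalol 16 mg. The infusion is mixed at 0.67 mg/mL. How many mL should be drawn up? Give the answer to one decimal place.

Volume = 16 mg ÷ 0.67 mg/mL = 23.8806 mL

23.9 mL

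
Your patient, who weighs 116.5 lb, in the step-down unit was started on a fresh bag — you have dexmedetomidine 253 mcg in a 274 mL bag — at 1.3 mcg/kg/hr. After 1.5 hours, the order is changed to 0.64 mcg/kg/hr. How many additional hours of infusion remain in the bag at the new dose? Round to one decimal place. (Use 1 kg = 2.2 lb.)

4.4 hours

Initial rate:
Weight = 116.5 lb ÷ 2.2 lb/kg = 52.95455 kg
Dose = 1.3 mcg/kg/hr × 52.95455 kg = 68.84091 mcg/hr
Concentration = 253 mcg ÷ 274 mL = 0.9233577 mcg/mL
Rate = 68.84091 mcg/hr ÷ 0.9233577 mcg/mL = 74.55498 mL/hr
Volume infused so far = 74.55498 mL/hr × 1.5 hr = 111.8325 mL
Volume remaining = 274 − 111.8325 = 162.1675 mL
New rate:
Dose = 0.64 mcg/kg/hr × 52.95455 kg = 33.89091 mcg/hr
Rate = 33.89091 mcg/hr ÷ 0.9233577 mcg/mL = 36.70399 mL/hr
Time remaining = 162.1675 mL ÷ 36.70399 mL/hr = 4.418254 hr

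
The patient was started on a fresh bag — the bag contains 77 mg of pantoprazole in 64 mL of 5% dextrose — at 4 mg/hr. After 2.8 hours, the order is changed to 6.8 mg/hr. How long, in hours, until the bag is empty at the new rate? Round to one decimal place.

9.7 hours

Initial rate:
Concentration = 77 mg ÷ 64 mL = 1.203125 mg/mL
Rate = 4 mg/hr ÷ 1.203125 mg/mL = 3.324675 mL/hr
Volume infused so far = 3.324675 mL/hr × 2.8 hr = 9.309091 mL
Volume remaining = 64 − 9.309091 = 54.69091 mL
New rate:
Rate = 6.8 mg/hr ÷ 1.203125 mg/mL = 5.651948 mL/hr
Time remaining = 54.69091 mL ÷ 5.651948 mL/hr = 9.676471 hr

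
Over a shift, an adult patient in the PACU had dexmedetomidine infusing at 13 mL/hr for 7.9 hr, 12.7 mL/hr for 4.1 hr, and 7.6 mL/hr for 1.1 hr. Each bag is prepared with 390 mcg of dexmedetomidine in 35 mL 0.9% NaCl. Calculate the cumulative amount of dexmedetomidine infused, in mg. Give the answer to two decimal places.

Concentration = 390 mcg ÷ 35 mL = 11.14286 mcg/mL
Stage 1: 13 mL/hr × 7.9 hr = 102.7 mL → 102.7 mL × 11.14286 mcg/mL = 1144.371 mcg
Stage 2: 12.7 mL/hr × 4.1 hr = 52.07 mL → 52.07 mL × 11.14286 mcg/mL = 580.2086 mcg
Stage 3: 7.6 mL/hr × 1.1 hr = 8.36 mL → 8.36 mL × 11.14286 mcg/mL = 93.15429 mcg
Total = 1144.371 + 580.2086 + 93.15429 = 1817.734 mcg = 1.817734 mg

1.82 mg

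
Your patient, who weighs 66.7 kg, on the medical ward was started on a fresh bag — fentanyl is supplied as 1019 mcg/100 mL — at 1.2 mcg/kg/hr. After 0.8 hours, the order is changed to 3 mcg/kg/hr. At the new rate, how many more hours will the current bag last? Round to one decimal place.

Initial rate:
Dose = 1.2 mcg/kg/hr × 66.7 kg = 80.04 mcg/hr
Concentration = 1019 mcg ÷ 100 mL = 10.19 mcg/mL
Rate = 80.04 mcg/hr ÷ 10.19 mcg/mL = 7.85476 mL/hr
Volume infused so far = 7.85476 mL/hr × 0.8 hr = 6.283808 mL
Volume remaining = 100 − 6.283808 = 93.71619 mL
New rate:
Dose = 3 mcg/kg/hr × 66.7 kg = 200.1 mcg/hr
Rate = 200.1 mcg/hr ÷ 10.19 mcg/mL = 19.6369 mL/hr
Time remaining = 93.71619 mL ÷ 19.6369 mL/hr = 4.772454 hr

4.8 hours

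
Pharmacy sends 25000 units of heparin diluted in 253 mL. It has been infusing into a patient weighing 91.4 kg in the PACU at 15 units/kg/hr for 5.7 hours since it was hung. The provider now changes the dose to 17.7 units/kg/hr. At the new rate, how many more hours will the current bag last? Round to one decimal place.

Initial rate:
Dose = 15 units/kg/hr × 91.4 kg = 1371 units/hr
Concentration = 25000 units ÷ 253 mL = 98.81423 units/mL
Rate = 1371 units/hr ÷ 98.81423 units/mL = 13.87452 mL/hr
Volume infused so far = 13.87452 mL/hr × 5.7 hr = 79.08476 mL
Volume remaining = 253 − 79.08476 = 173.9152 mL
New rate:
Dose = 17.7 units/kg/hr × 91.4 kg = 1617.78 units/hr
Rate = 1617.78 units/hr ÷ 98.81423 units/mL = 16.37193 mL/hr
Time remaining = 173.9152 mL ÷ 16.37193 mL/hr = 10.62277 hr

10.6 hours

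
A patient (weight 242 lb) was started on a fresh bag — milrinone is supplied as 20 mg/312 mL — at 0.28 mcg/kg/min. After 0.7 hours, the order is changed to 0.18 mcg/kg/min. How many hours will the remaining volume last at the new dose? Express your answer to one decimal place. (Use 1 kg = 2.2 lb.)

Initial rate:
Weight = 242 lb ÷ 2.2 lb/kg = 110 kg
Dose = 0.28 mcg/kg/min × 110 kg = 30.8 mcg/min
30.8 mcg/min × 60 min/hr = 1848 mcg/hr
Concentration = 20 mg ÷ 312 mL = 0.06410256 mg/mL = 64.10256 mcg/mL
Rate = 1848 mcg/hr ÷ 64.10256 mcg/mL = 28.8288 mL/hr
Volume infused so far = 28.8288 mL/hr × 0.7 hr = 20.18016 mL
Volume remaining = 312 − 20.18016 = 291.8198 mL
New rate:
Dose = 0.18 mcg/kg/min × 110 kg = 19.8 mcg/min
19.8 mcg/min × 60 min/hr = 1188 mcg/hr
Rate = 1188 mcg/hr ÷ 64.10256 mcg/mL = 18.5328 mL/hr
Time remaining = 291.8198 mL ÷ 18.5328 mL/hr = 15.74613 hr

15.7 hours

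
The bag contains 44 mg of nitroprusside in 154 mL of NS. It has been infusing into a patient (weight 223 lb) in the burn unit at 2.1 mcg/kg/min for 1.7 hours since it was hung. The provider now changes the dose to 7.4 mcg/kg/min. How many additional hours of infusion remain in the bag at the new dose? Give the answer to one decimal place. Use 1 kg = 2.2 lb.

Initial rate:
Weight = 223 lb ÷ 2.2 lb/kg = 101.3636 kg
Dose = 2.1 mcg/kg/min × 101.3636 kg = 212.8636 mcg/min
212.8636 mcg/min × 60 min/hr = 12771.82 mcg/hr
Concentration = 44 mg ÷ 154 mL = 0.2857143 mg/mL = 285.7143 mcg/mL
Rate = 12771.82 mcg/hr ÷ 285.7143 mcg/mL = 44.70136 mL/hr
Volume infused so far = 44.70136 mL/hr × 1.7 hr = 75.99232 mL
Volume remaining = 154 − 75.99232 = 78.00768 mL
New rate:
Dose = 7.4 mcg/kg/min × 101.3636 kg = 750.0909 mcg/min
750.0909 mcg/min × 60 min/hr = 45005.45 mcg/hr
Rate = 45005.45 mcg/hr ÷ 285.7143 mcg/mL = 157.5191 mL/hr
Time remaining = 78.00768 mL ÷ 157.5191 mL/hr = 0.4952268 hr

0.5 hours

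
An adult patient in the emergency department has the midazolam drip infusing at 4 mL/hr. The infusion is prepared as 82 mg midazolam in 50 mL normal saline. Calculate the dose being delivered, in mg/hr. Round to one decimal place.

Concentration = 82 mg ÷ 50 mL = 1.64 mg/mL
Drug rate = 4 mL/hr × 1.64 mg/mL = 6.56 mg/hr

6.6 mg/hr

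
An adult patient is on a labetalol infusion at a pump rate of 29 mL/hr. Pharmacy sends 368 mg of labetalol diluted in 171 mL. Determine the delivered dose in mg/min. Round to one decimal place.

1.0 mg/min

Concentration = 368 mg ÷ 171 mL = 2.152047 mg/mL
Drug rate = 29 mL/hr × 2.152047 mg/mL = 62.40936 mg/hr
62.40936 mg/hr ÷ 60 min/hr = 1.040156 mg/min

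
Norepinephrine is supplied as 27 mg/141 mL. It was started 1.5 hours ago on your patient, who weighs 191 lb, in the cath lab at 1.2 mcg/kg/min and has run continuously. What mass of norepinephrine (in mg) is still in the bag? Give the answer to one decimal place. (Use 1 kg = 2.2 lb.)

Weight = 191 lb ÷ 2.2 lb/kg = 86.81818 kg
Dose = 1.2 mcg/kg/min × 86.81818 kg = 104.1818 mcg/min
104.1818 mcg/min × 60 min/hr = 6250.909 mcg/hr
Concentration = 27 mg ÷ 141 mL = 0.1914894 mg/mL = 191.4894 mcg/mL
Rate = 6250.909 mcg/hr ÷ 191.4894 mcg/mL = 32.64364 mL/hr
Volume infused = 32.64364 mL/hr × 1.5 hr = 48.96545 mL
Volume remaining = 141 − 48.96545 = 92.03455 mL
Drug remaining = 92.03455 mL × 191.4894 mcg/mL = 17623.64 mcg = 17.62364 mg

17.6 mg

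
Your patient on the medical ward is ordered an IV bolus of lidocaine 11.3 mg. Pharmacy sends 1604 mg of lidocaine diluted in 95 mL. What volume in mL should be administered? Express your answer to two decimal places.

Concentration = 1604 mg ÷ 95 mL = 16.88421 mg/mL
Volume = 11.3 mg ÷ 16.88421 mg/mL = 0.6692643 mL

0.67 mL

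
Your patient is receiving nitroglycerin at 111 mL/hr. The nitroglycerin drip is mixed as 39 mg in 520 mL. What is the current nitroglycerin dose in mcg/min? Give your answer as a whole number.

139 mcg/min

Concentration = 39 mg ÷ 520 mL = 0.075 mg/mL = 75 mcg/mL
Drug rate = 111 mL/hr × 75 mcg/mL = 8325 mcg/hr
8325 mcg/hr ÷ 60 min/hr = 138.75 mcg/min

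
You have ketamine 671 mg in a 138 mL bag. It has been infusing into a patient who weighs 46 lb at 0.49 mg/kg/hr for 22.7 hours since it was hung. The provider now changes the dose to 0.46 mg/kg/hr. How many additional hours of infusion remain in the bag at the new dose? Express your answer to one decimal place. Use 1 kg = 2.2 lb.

Initial rate:
Weight = 46 lb ÷ 2.2 lb/kg = 20.90909 kg
Dose = 0.49 mg/kg/hr × 20.90909 kg = 10.24545 mg/hr
Concentration = 671 mg ÷ 138 mL = 4.862319 mg/mL
Rate = 10.24545 mg/hr ÷ 4.862319 mg/mL = 2.107113 mL/hr
Volume infused so far = 2.107113 mL/hr × 22.7 hr = 47.83146 mL
Volume remaining = 138 − 47.83146 = 90.16854 mL
New rate:
Dose = 0.46 mg/kg/hr × 20.90909 kg = 9.618182 mg/hr
Rate = 9.618182 mg/hr ÷ 4.862319 mg/mL = 1.978106 mL/hr
Time remaining = 90.16854 mL ÷ 1.978106 mL/hr = 45.58327 hr

45.6 hours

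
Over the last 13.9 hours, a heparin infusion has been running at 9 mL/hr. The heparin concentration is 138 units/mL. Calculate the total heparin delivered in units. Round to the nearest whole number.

17264 units

Drug rate = 9 mL/hr × 138 units/mL = 1242 units/hr
Total = 1242 units/hr × 13.9 hr = 17263.8 units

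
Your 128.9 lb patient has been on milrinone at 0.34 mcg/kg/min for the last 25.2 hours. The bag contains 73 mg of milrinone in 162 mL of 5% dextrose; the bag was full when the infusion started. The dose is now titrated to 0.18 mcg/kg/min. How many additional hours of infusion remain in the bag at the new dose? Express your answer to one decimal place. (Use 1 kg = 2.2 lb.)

67.8 hours

Initial rate:
Weight = 128.9 lb ÷ 2.2 lb/kg = 58.59091 kg
Dose = 0.34 mcg/kg/min × 58.59091 kg = 19.92091 mcg/min
19.92091 mcg/min × 60 min/hr = 1195.255 mcg/hr
Concentration = 73 mg ÷ 162 mL = 0.4506173 mg/mL = 450.6173 mcg/mL
Rate = 1195.255 mcg/hr ÷ 450.6173 mcg/mL = 2.652483 mL/hr
Volume infused so far = 2.652483 mL/hr × 25.2 hr = 66.84256 mL
Volume remaining = 162 − 66.84256 = 95.15744 mL
New rate:
Dose = 0.18 mcg/kg/min × 58.59091 kg = 10.54636 mcg/min
10.54636 mcg/min × 60 min/hr = 632.7818 mcg/hr
Rate = 632.7818 mcg/hr ÷ 450.6173 mcg/mL = 1.404256 mL/hr
Time remaining = 95.15744 mL ÷ 1.404256 mL/hr = 67.76362 hr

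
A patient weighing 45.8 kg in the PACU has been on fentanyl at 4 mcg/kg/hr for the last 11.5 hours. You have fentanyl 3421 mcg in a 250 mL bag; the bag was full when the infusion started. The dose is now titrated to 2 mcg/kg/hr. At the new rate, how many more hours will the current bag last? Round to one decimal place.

14.3 hours

Initial rate:
Dose = 4 mcg/kg/hr × 45.8 kg = 183.2 mcg/hr
Concentration = 3421 mcg ÷ 250 mL = 13.684 mcg/mL
Rate = 183.2 mcg/hr ÷ 13.684 mcg/mL = 13.3879 mL/hr
Volume infused so far = 13.3879 mL/hr × 11.5 hr = 153.9608 mL
Volume remaining = 250 − 153.9608 = 96.03917 mL
New rate:
Dose = 2 mcg/kg/hr × 45.8 kg = 91.6 mcg/hr
Rate = 91.6 mcg/hr ÷ 13.684 mcg/mL = 6.693949 mL/hr
Time remaining = 96.03917 mL ÷ 6.693949 mL/hr = 14.34716 hr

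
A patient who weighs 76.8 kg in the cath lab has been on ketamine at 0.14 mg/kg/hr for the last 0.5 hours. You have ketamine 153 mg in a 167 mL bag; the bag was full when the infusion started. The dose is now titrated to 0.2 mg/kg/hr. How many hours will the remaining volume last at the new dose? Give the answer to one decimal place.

Initial rate:
Dose = 0.14 mg/kg/hr × 76.8 kg = 10.752 mg/hr
Concentration = 153 mg ÷ 167 mL = 0.9161677 mg/mL
Rate = 10.752 mg/hr ÷ 0.9161677 mg/mL = 11.73584 mL/hr
Volume infused so far = 11.73584 mL/hr × 0.5 hr = 5.867922 mL
Volume remaining = 167 − 5.867922 = 161.1321 mL
New rate:
Dose = 0.2 mg/kg/hr × 76.8 kg = 15.36 mg/hr
Rate = 15.36 mg/hr ÷ 0.9161677 mg/mL = 16.76549 mL/hr
Time remaining = 161.1321 mL ÷ 16.76549 mL/hr = 9.610938 hr

9.6 hours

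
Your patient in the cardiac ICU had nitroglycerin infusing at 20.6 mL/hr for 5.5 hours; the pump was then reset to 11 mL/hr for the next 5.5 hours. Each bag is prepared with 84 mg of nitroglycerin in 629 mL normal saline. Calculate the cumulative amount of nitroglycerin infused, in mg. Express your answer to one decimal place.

23.2 mg

Concentration = 84 mg ÷ 629 mL = 0.1335453 mg/mL
Stage 1: 20.6 mL/hr × 5.5 hr = 113.3 mL → 113.3 mL × 0.1335453 mg/mL = 15.13068 mg
Stage 2: 11 mL/hr × 5.5 hr = 60.5 mL → 60.5 mL × 0.1335453 mg/mL = 8.079491 mg
Total = 15.13068 + 8.079491 = 23.21017 mg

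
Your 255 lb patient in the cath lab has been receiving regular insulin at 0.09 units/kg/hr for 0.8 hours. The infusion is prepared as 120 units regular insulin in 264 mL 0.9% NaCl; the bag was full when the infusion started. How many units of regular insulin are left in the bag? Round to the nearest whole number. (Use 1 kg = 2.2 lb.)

Weight = 255 lb ÷ 2.2 lb/kg = 115.9091 kg
Dose = 0.09 units/kg/hr × 115.9091 kg = 10.43182 units/hr
Concentration = 120 units ÷ 264 mL = 0.4545455 units/mL
Rate = 10.43182 units/hr ÷ 0.4545455 units/mL = 22.95 mL/hr
Volume infused = 22.95 mL/hr × 0.8 hr = 18.36 mL
Volume remaining = 264 − 18.36 = 245.64 mL
Drug remaining = 245.64 mL × 0.4545455 units/mL = 111.6545 units

112 units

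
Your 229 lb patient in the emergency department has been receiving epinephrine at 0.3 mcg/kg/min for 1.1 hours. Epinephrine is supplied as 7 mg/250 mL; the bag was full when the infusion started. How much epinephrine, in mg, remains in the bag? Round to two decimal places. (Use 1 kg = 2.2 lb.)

4.94 mg

Weight = 229 lb ÷ 2.2 lb/kg = 104.0909 kg
Dose = 0.3 mcg/kg/min × 104.0909 kg = 31.22727 mcg/min
31.22727 mcg/min × 60 min/hr = 1873.636 mcg/hr
Concentration = 7 mg ÷ 250 mL = 0.028 mg/mL = 28 mcg/mL
Rate = 1873.636 mcg/hr ÷ 28 mcg/mL = 66.91558 mL/hr
Volume infused = 66.91558 mL/hr × 1.1 hr = 73.60714 mL
Volume remaining = 250 − 73.60714 = 176.3929 mL
Drug remaining = 176.3929 mL × 28 mcg/mL = 4939 mcg = 4.939 mg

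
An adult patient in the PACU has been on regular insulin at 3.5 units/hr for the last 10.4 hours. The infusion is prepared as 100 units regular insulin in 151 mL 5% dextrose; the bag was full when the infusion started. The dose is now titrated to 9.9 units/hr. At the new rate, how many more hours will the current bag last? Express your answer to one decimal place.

Initial rate:
Concentration = 100 units ÷ 151 mL = 0.6622517 units/mL
Rate = 3.5 units/hr ÷ 0.6622517 units/mL = 5.285 mL/hr
Volume infused so far = 5.285 mL/hr × 10.4 hr = 54.964 mL
Volume remaining = 151 − 54.964 = 96.036 mL
New rate:
Rate = 9.9 units/hr ÷ 0.6622517 units/mL = 14.949 mL/hr
Time remaining = 96.036 mL ÷ 14.949 mL/hr = 6.424242 hr

6.4 hours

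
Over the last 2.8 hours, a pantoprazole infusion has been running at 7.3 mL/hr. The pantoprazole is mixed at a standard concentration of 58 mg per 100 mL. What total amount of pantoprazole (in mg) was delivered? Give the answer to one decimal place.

11.9 mg

Concentration = 58 mg ÷ 100 mL = 0.58 mg/mL
Drug rate = 7.3 mL/hr × 0.58 mg/mL = 4.234 mg/hr
Total = 4.234 mg/hr × 2.8 hr = 11.8552 mg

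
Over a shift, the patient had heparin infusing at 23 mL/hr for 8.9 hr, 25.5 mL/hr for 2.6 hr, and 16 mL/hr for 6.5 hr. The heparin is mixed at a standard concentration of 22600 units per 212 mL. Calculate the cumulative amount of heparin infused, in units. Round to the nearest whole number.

39976 units

Concentration = 22600 units ÷ 212 mL = 106.6038 units/mL
Stage 1: 23 mL/hr × 8.9 hr = 204.7 mL → 204.7 mL × 106.6038 units/mL = 21821.79 units
Stage 2: 25.5 mL/hr × 2.6 hr = 66.3 mL → 66.3 mL × 106.6038 units/mL = 7067.83 units
Stage 3: 16 mL/hr × 6.5 hr = 104 mL → 104 mL × 106.6038 units/mL = 11086.79 units
Total = 21821.79 + 7067.83 + 11086.79 = 39976.42 units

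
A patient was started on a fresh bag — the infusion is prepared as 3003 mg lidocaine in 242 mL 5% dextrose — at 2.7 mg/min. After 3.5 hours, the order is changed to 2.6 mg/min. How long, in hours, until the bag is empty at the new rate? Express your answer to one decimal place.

Initial rate:
2.7 mg/min × 60 min/hr = 162 mg/hr
Concentration = 3003 mg ÷ 242 mL = 12.40909 mg/mL
Rate = 162 mg/hr ÷ 12.40909 mg/mL = 13.05495 mL/hr
Volume infused so far = 13.05495 mL/hr × 3.5 hr = 45.69231 mL
Volume remaining = 242 − 45.69231 = 196.3077 mL
New rate:
2.6 mg/min × 60 min/hr = 156 mg/hr
Rate = 156 mg/hr ÷ 12.40909 mg/mL = 12.57143 mL/hr
Time remaining = 196.3077 mL ÷ 12.57143 mL/hr = 15.61538 hr

15.6 hours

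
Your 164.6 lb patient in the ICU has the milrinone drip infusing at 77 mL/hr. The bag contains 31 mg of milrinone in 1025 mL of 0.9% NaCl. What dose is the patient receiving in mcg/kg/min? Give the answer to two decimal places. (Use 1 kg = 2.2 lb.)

0.52 mcg/kg/min

Weight = 164.6 lb ÷ 2.2 lb/kg = 74.81818 kg
Concentration = 31 mg ÷ 1025 mL = 0.0302439 mg/mL = 30.2439 mcg/mL
Drug rate = 77 mL/hr × 30.2439 mcg/mL = 2328.78 mcg/hr
2328.78 mcg/hr ÷ 60 min/hr = 38.81301 mcg/min
38.81301 mcg/min ÷ 74.81818 kg = 0.5187644 mcg/kg/min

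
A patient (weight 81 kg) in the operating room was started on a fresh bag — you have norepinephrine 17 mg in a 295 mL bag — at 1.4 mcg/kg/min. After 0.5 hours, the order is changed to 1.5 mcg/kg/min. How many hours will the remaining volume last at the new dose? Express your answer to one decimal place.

1.9 hours

Initial rate:
Dose = 1.4 mcg/kg/min × 81 kg = 113.4 mcg/min
113.4 mcg/min × 60 min/hr = 6804 mcg/hr
Concentration = 17 mg ÷ 295 mL = 0.05762712 mg/mL = 57.62712 mcg/mL
Rate = 6804 mcg/hr ÷ 57.62712 mcg/mL = 118.0694 mL/hr
Volume infused so far = 118.0694 mL/hr × 0.5 hr = 59.03471 mL
Volume remaining = 295 − 59.03471 = 235.9653 mL
New rate:
Dose = 1.5 mcg/kg/min × 81 kg = 121.5 mcg/min
121.5 mcg/min × 60 min/hr = 7290 mcg/hr
Rate = 7290 mcg/hr ÷ 57.62712 mcg/mL = 126.5029 mL/hr
Time remaining = 235.9653 mL ÷ 126.5029 mL/hr = 1.865295 hr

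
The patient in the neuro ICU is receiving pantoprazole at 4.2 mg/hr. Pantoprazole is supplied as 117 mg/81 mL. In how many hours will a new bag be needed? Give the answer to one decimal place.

Concentration = 117 mg ÷ 81 mL = 1.444444 mg/mL
Rate = 4.2 mg/hr ÷ 1.444444 mg/mL = 2.907692 mL/hr
Duration = 81 mL ÷ 2.907692 mL/hr = 27.85714 hr

27.9 hours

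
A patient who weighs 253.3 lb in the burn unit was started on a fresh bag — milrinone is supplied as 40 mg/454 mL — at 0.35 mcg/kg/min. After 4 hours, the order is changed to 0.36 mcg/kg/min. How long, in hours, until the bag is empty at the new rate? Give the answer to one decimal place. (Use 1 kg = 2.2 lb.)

Initial rate:
Weight = 253.3 lb ÷ 2.2 lb/kg = 115.1364 kg
Dose = 0.35 mcg/kg/min × 115.1364 kg = 40.29773 mcg/min
40.29773 mcg/min × 60 min/hr = 2417.864 mcg/hr
Concentration = 40 mg ÷ 454 mL = 0.08810573 mg/mL = 88.10573 mcg/mL
Rate = 2417.864 mcg/hr ÷ 88.10573 mcg/mL = 27.44275 mL/hr
Volume infused so far = 27.44275 mL/hr × 4 hr = 109.771 mL
Volume remaining = 454 − 109.771 = 344.229 mL
New rate:
Dose = 0.36 mcg/kg/min × 115.1364 kg = 41.44909 mcg/min
41.44909 mcg/min × 60 min/hr = 2486.945 mcg/hr
Rate = 2486.945 mcg/hr ÷ 88.10573 mcg/mL = 28.22683 mL/hr
Time remaining = 344.229 mL ÷ 28.22683 mL/hr = 12.1951 hr

12.2 hours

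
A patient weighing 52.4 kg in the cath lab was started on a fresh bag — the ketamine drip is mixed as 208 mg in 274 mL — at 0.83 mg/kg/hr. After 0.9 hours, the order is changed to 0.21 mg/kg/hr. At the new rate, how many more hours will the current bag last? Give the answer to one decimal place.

15.3 hours

Initial rate:
Dose = 0.83 mg/kg/hr × 52.4 kg = 43.492 mg/hr
Concentration = 208 mg ÷ 274 mL = 0.7591241 mg/mL
Rate = 43.492 mg/hr ÷ 0.7591241 mg/mL = 57.29235 mL/hr
Volume infused so far = 57.29235 mL/hr × 0.9 hr = 51.56311 mL
Volume remaining = 274 − 51.56311 = 222.4369 mL
New rate:
Dose = 0.21 mg/kg/hr × 52.4 kg = 11.004 mg/hr
Rate = 11.004 mg/hr ÷ 0.7591241 mg/mL = 14.49565 mL/hr
Time remaining = 222.4369 mL ÷ 14.49565 mL/hr = 15.34507 hr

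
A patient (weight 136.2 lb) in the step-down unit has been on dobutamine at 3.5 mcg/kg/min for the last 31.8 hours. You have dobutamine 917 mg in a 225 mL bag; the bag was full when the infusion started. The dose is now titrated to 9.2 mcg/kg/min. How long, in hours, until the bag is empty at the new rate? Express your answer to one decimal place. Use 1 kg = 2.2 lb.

Initial rate:
Weight = 136.2 lb ÷ 2.2 lb/kg = 61.90909 kg
Dose = 3.5 mcg/kg/min × 61.90909 kg = 216.6818 mcg/min
216.6818 mcg/min × 60 min/hr = 13000.91 mcg/hr
Concentration = 917 mg ÷ 225 mL = 4.075556 mg/mL = 4075.556 mcg/mL
Rate = 13000.91 mcg/hr ÷ 4075.556 mcg/mL = 3.189972 mL/hr
Volume infused so far = 3.189972 mL/hr × 31.8 hr = 101.4411 mL
Volume remaining = 225 − 101.4411 = 123.5589 mL
New rate:
Dose = 9.2 mcg/kg/min × 61.90909 kg = 569.5636 mcg/min
569.5636 mcg/min × 60 min/hr = 34173.82 mcg/hr
Rate = 34173.82 mcg/hr ÷ 4075.556 mcg/mL = 8.38507 mL/hr
Time remaining = 123.5589 mL ÷ 8.38507 mL/hr = 14.73558 hr

14.7 hours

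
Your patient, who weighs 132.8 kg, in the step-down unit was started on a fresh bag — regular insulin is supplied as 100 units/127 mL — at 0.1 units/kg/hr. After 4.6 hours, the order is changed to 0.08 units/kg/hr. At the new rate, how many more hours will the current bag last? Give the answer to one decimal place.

Initial rate:
Dose = 0.1 units/kg/hr × 132.8 kg = 13.28 units/hr
Concentration = 100 units ÷ 127 mL = 0.7874016 units/mL
Rate = 13.28 units/hr ÷ 0.7874016 units/mL = 16.8656 mL/hr
Volume infused so far = 16.8656 mL/hr × 4.6 hr = 77.58176 mL
Volume remaining = 127 − 77.58176 = 49.41824 mL
New rate:
Dose = 0.08 units/kg/hr × 132.8 kg = 10.624 units/hr
Rate = 10.624 units/hr ÷ 0.7874016 units/mL = 13.49248 mL/hr
Time remaining = 49.41824 mL ÷ 13.49248 mL/hr = 3.662651 hr

3.7 hours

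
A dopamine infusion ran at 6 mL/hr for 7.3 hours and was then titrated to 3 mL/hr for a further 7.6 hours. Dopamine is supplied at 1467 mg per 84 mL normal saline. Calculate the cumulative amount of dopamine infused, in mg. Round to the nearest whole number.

Concentration = 1467 mg ÷ 84 mL = 17.46429 mg/mL
Stage 1: 6 mL/hr × 7.3 hr = 43.8 mL → 43.8 mL × 17.46429 mg/mL = 764.9357 mg
Stage 2: 3 mL/hr × 7.6 hr = 22.8 mL → 22.8 mL × 17.46429 mg/mL = 398.1857 mg
Total = 764.9357 + 398.1857 = 1163.121 mg

1163 mg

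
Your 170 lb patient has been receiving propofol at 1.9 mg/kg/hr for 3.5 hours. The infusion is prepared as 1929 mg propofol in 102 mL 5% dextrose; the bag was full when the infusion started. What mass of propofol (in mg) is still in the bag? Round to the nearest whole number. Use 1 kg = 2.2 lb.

1415 mg

Weight = 170 lb ÷ 2.2 lb/kg = 77.27273 kg
Dose = 1.9 mg/kg/hr × 77.27273 kg = 146.8182 mg/hr
Concentration = 1929 mg ÷ 102 mL = 18.91176 mg/mL
Rate = 146.8182 mg/hr ÷ 18.91176 mg/mL = 7.763325 mL/hr
Volume infused = 7.763325 mL/hr × 3.5 hr = 27.17164 mL
Volume remaining = 102 − 27.17164 = 74.82836 mL
Drug remaining = 74.82836 mL × 18.91176 mg/mL = 1415.136 mg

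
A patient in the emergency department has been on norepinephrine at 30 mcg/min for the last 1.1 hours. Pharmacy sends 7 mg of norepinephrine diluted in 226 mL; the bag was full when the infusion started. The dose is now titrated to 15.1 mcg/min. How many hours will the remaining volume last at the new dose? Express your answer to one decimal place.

5.5 hours

Initial rate:
30 mcg/min × 60 min/hr = 1800 mcg/hr
Concentration = 7 mg ÷ 226 mL = 0.03097345 mg/mL = 30.97345 mcg/mL
Rate = 1800 mcg/hr ÷ 30.97345 mcg/mL = 58.11429 mL/hr
Volume infused so far = 58.11429 mL/hr × 1.1 hr = 63.92571 mL
Volume remaining = 226 − 63.92571 = 162.0743 mL
New rate:
15.1 mcg/min × 60 min/hr = 906 mcg/hr
Rate = 906 mcg/hr ÷ 30.97345 mcg/mL = 29.25086 mL/hr
Time remaining = 162.0743 mL ÷ 29.25086 mL/hr = 5.540839 hr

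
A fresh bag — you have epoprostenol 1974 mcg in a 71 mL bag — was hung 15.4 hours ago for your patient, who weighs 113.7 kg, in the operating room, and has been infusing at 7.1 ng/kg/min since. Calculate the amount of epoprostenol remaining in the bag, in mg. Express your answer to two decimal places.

Dose = 7.1 ng/kg/min × 113.7 kg = 807.27 ng/min
807.27 ng/min × 60 min/hr = 48436.2 ng/hr
Concentration = 1974 mcg ÷ 71 mL = 27.80282 mcg/mL = 27802.82 ng/mL
Rate = 48436.2 ng/hr ÷ 27802.82 ng/mL = 1.742133 mL/hr
Volume infused = 1.742133 mL/hr × 15.4 hr = 26.82885 mL
Volume remaining = 71 − 26.82885 = 44.17115 mL
Drug remaining = 44.17115 mL × 27802.82 ng/mL = 1228083 ng = 1.228083 mg

1.23 mg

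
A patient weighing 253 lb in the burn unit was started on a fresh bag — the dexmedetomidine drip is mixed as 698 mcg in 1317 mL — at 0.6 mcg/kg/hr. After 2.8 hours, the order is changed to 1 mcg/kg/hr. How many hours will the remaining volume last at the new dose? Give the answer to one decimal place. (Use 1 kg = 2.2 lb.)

4.4 hours

Initial rate:
Weight = 253 lb ÷ 2.2 lb/kg = 115 kg
Dose = 0.6 mcg/kg/hr × 115 kg = 69 mcg/hr
Concentration = 698 mcg ÷ 1317 mL = 0.5299924 mcg/mL
Rate = 69 mcg/hr ÷ 0.5299924 mcg/mL = 130.1905 mL/hr
Volume infused so far = 130.1905 mL/hr × 2.8 hr = 364.5335 mL
Volume remaining = 1317 − 364.5335 = 952.4665 mL
New rate:
Dose = 1 mcg/kg/hr × 115 kg = 115 mcg/hr
Rate = 115 mcg/hr ÷ 0.5299924 mcg/mL = 216.9842 mL/hr
Time remaining = 952.4665 mL ÷ 216.9842 mL/hr = 4.389565 hr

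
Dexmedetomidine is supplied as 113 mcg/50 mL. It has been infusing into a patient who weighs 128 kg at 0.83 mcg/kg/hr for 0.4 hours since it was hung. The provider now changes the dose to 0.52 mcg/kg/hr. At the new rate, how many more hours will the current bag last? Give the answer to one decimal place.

1.1 hours

Initial rate:
Dose = 0.83 mcg/kg/hr × 128 kg = 106.24 mcg/hr
Concentration = 113 mcg ÷ 50 mL = 2.26 mcg/mL
Rate = 106.24 mcg/hr ÷ 2.26 mcg/mL = 47.00885 mL/hr
Volume infused so far = 47.00885 mL/hr × 0.4 hr = 18.80354 mL
Volume remaining = 50 − 18.80354 = 31.19646 mL
New rate:
Dose = 0.52 mcg/kg/hr × 128 kg = 66.56 mcg/hr
Rate = 66.56 mcg/hr ÷ 2.26 mcg/mL = 29.45133 mL/hr
Time remaining = 31.19646 mL ÷ 29.45133 mL/hr = 1.059255 hr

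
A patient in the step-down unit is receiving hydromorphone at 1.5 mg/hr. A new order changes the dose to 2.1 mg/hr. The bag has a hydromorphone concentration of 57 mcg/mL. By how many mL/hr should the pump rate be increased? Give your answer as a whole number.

At the current dose:
Concentration = 57 mcg/mL = 0.057 mg/mL
Rate = 1.5 mg/hr ÷ 0.057 mg/mL = 26.31579 mL/hr
At the new dose:
Rate = 2.1 mg/hr ÷ 0.057 mg/mL = 36.84211 mL/hr
Change = 36.84211 − 26.31579 = 10.52632 mL/hr → 10.52632 mL/hr increase

11 mL/hr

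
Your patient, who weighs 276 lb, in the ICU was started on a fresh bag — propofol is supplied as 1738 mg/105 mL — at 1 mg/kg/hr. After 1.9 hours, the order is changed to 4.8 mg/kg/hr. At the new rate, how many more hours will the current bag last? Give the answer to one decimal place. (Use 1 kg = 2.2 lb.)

Initial rate:
Weight = 276 lb ÷ 2.2 lb/kg = 125.4545 kg
Dose = 1 mg/kg/hr × 125.4545 kg = 125.4545 mg/hr
Concentration = 1738 mg ÷ 105 mL = 16.55238 mg/mL
Rate = 125.4545 mg/hr ÷ 16.55238 mg/mL = 7.579245 mL/hr
Volume infused so far = 7.579245 mL/hr × 1.9 hr = 14.40056 mL
Volume remaining = 105 − 14.40056 = 90.59944 mL
New rate:
Dose = 4.8 mg/kg/hr × 125.4545 kg = 602.1818 mg/hr
Rate = 602.1818 mg/hr ÷ 16.55238 mg/mL = 36.38037 mL/hr
Time remaining = 90.59944 mL ÷ 36.38037 mL/hr = 2.490338 hr

2.5 hours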